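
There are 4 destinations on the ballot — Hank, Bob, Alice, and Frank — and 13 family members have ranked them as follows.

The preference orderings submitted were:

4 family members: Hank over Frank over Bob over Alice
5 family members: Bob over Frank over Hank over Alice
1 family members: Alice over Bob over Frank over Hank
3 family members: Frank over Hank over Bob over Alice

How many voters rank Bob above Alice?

Ballots ranking Bob above Alice: 4+5+3 = 12.
Ballots ranking Alice above Bob: 1.
So 12 of 13 voters prefer Bob to Alice.

12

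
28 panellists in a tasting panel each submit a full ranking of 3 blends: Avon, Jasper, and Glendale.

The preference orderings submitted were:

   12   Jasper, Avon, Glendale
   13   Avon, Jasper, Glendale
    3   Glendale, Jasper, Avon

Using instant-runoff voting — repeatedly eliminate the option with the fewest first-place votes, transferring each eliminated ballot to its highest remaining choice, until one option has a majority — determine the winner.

Jasper

Round 1: Avon 13, Jasper 12, Glendale 3. Glendale has the fewest and is eliminated.
Round 2: Jasper 15, Avon 13. Jasper has a majority.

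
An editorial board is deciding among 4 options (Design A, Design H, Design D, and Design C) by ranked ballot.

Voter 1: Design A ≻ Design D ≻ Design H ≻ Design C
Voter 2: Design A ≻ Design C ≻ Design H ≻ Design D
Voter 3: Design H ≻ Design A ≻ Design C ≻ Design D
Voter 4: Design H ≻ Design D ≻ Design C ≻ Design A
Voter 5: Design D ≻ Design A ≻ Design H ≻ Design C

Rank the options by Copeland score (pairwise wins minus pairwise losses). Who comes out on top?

Pairwise results:
  Design A vs Design H: Design A wins 3–2.
  Design A vs Design D: Design A wins 3–2.
  Design A vs Design C: Design A wins 4–1.
  Design H vs Design D: Design H wins 3–2.
  Design H vs Design C: Design H wins 4–1.
  Design D vs Design C: Design D wins 3–2.
Copeland scores (wins − losses):
  Design A: 3 − 0 = 3
  Design H: 2 − 1 = 1
  Design D: 1 − 2 = -1
  Design C: 0 − 3 = -3
Design A has the best Copeland score.

Design A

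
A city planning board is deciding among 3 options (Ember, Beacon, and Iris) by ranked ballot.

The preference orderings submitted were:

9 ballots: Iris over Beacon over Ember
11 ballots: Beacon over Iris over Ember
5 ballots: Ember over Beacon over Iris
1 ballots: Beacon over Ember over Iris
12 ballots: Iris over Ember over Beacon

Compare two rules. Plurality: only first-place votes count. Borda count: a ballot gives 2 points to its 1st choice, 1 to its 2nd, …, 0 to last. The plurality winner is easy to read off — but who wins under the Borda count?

Iris

Plurality first-place counts: Ember 5, Beacon 12, Iris 21 → Iris.
Borda totals: Ember 23, Beacon 38, Iris 53 → Iris.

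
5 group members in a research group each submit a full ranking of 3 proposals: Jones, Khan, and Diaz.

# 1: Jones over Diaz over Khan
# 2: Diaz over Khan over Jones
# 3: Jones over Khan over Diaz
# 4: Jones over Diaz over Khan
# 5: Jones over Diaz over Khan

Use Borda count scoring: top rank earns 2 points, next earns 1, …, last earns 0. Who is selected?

Jones

Borda scores:
  Jones: 2 + 0 + 2 + 2 + 2 = 8
  Khan: 0 + 1 + 1 + 0 + 0 = 2
  Diaz: 1 + 2 + 0 + 1 + 1 = 5
Jones has the highest total.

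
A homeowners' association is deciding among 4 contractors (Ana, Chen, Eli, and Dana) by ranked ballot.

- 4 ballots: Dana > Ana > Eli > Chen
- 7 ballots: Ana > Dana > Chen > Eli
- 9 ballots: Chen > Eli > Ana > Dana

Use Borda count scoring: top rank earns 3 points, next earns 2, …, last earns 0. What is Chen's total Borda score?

Borda scores:
  Ana: 4·2 + 7·3 + 9·1 = 38
  Chen: 4·0 + 7·1 + 9·3 = 34
  Eli: 4·1 + 7·0 + 9·2 = 22
  Dana: 4·3 + 7·2 + 9·0 = 26

34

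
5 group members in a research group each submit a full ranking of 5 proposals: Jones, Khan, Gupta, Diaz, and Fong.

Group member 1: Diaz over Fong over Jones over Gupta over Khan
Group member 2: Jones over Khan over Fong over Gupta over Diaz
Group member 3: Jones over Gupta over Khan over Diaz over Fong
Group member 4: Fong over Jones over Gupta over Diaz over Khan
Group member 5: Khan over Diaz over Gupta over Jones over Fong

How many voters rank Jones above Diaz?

Ballots ranking Jones above Diaz: 3.
Ballots ranking Diaz above Jones: 2.
So 3 of 5 voters prefer Jones to Diaz.

3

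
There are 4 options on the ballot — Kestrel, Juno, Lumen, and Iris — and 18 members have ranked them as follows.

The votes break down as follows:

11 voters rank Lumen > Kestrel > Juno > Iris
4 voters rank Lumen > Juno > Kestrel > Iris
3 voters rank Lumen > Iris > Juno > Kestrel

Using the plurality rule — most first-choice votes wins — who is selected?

Lumen

First-place vote totals:
  Kestrel: 0
  Juno: 0
  Lumen: 18
  Iris: 0
Lumen has the most first-place votes.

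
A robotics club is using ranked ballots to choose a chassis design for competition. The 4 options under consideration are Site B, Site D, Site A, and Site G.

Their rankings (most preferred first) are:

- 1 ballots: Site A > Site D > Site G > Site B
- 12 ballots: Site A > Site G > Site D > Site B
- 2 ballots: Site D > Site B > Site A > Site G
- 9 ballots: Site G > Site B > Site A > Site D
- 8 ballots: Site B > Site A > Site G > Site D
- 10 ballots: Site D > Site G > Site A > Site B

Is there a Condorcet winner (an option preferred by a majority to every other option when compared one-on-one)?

Head-to-head results (42 voters total):
Site B vs Site D: Site D wins 25–17.
Site B vs Site A: Site A wins 23–19.
Site B vs Site G: Site G wins 32–10.
Site D vs Site A: Site A wins 30–12.
Site D vs Site G: Site G wins 29–13.
Site A vs Site G: Site A wins 23–19.
Site A beats each rival — Site B (23–19), Site D (30–12), Site G (23–19) — so Site A is the Condorcet winner.

Yes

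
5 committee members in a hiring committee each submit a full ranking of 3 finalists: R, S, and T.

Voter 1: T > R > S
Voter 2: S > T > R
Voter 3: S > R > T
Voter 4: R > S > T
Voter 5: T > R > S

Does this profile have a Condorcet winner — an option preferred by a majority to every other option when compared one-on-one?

No

Head-to-head results (5 voters total):
R vs S: R wins 3–2.
R vs T: T wins 3–2.
S vs T: S wins 3–2.
No candidate beats all others: R beats S beats T beats R, a majority cycle.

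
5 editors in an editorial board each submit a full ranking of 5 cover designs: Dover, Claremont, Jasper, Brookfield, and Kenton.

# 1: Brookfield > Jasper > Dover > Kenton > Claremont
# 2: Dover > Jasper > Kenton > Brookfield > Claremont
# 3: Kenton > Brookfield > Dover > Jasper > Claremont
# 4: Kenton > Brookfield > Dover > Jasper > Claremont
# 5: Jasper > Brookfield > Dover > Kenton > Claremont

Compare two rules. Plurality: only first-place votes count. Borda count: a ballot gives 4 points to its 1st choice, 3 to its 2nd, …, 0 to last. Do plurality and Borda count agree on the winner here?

No

Plurality first-place counts: Dover 1, Claremont 0, Jasper 1, Brookfield 1, Kenton 2 → Kenton.
Borda totals: Dover 12, Claremont 0, Jasper 12, Brookfield 14, Kenton 12 → Brookfield.
The two rules disagree: plurality picks Kenton, Borda picks Brookfield.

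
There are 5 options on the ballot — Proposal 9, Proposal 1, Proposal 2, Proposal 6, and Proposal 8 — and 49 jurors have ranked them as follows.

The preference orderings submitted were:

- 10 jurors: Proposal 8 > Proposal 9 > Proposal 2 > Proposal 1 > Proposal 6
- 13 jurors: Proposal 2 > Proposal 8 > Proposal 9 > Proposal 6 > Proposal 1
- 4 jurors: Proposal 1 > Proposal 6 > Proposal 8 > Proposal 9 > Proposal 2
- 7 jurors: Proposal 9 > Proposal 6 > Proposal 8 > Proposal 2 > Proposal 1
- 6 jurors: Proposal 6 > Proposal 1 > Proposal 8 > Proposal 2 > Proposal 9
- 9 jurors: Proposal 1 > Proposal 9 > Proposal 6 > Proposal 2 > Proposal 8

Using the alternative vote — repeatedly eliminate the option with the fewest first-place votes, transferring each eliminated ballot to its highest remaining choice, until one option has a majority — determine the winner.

Round 1: Proposal 1 13, Proposal 2 13, Proposal 8 10, Proposal 9 7, Proposal 6 6. Proposal 6 has the fewest and is eliminated.
Round 2: Proposal 1 19, Proposal 2 13, Proposal 8 10, Proposal 9 7. Proposal 9 has the fewest and is eliminated.
Round 3: Proposal 1 19, Proposal 8 17, Proposal 2 13. Proposal 2 has the fewest and is eliminated.
Round 4: Proposal 8 30, Proposal 1 19. Proposal 8 has a majority.

Proposal 8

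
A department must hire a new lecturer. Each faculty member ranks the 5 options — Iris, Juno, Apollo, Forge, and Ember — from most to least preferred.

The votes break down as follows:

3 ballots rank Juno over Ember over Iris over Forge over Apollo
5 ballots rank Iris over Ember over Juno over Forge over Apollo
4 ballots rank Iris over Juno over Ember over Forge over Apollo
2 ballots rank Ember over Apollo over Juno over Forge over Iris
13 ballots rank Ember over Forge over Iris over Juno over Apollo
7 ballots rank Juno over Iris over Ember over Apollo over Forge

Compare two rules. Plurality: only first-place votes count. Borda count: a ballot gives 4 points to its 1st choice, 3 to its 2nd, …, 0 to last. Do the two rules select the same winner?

Plurality first-place counts: Iris 9, Juno 10, Apollo 0, Forge 0, Ember 15 → Ember.
Borda totals: Iris 89, Juno 79, Apollo 13, Forge 53, Ember 106 → Ember.
The two rules agree on Ember.

Yes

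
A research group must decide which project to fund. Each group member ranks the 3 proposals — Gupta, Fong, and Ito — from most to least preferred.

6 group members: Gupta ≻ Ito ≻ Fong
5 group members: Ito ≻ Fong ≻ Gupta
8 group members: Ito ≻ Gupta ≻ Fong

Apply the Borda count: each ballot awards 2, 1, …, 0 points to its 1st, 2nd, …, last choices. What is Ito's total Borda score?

Borda scores:
  Gupta: 6·2 + 5·0 + 8·1 = 20
  Fong: 6·0 + 5·1 + 8·0 = 5
  Ito: 6·1 + 5·2 + 8·2 = 32

32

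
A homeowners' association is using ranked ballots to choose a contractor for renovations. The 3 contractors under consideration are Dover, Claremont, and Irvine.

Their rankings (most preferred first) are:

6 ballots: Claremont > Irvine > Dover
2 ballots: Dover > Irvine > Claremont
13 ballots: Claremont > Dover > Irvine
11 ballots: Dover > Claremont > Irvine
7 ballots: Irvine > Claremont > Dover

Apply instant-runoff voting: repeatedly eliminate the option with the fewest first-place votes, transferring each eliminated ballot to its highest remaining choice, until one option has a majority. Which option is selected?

Claremont

Round 1: Claremont 19, Dover 13, Irvine 7. Irvine has the fewest and is eliminated.
Round 2: Claremont 26, Dover 13. Claremont has a majority.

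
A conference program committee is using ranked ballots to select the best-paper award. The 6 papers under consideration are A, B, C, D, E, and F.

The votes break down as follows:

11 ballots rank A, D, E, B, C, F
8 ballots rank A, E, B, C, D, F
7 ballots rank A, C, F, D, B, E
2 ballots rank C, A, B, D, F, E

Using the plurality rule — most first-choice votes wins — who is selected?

A

First-place vote totals:
  A: 26
  B: 0
  C: 2
  D: 0
  E: 0
  F: 0
A has the most first-place votes.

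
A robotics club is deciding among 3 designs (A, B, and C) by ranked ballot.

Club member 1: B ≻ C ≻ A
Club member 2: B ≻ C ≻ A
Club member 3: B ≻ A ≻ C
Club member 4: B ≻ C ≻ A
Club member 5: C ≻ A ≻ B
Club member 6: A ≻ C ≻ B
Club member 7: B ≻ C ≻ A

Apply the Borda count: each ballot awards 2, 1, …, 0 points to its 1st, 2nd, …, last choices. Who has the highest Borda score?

Borda scores:
  A: 0 + 0 + 1 + 0 + 1 + 2 + 0 = 4
  B: 2 + 2 + 2 + 2 + 0 + 0 + 2 = 10
  C: 1 + 1 + 0 + 1 + 2 + 1 + 1 = 7
B has the highest total.

B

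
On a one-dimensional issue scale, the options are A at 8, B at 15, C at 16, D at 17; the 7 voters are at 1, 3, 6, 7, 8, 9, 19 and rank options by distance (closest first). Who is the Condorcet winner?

With single-peaked preferences on a line, the Condorcet winner is the candidate closest to the median voter.
The median voter (position 7) is closest to A at 8.
Check: A vs D — voters closer to A: 6 of 7.

A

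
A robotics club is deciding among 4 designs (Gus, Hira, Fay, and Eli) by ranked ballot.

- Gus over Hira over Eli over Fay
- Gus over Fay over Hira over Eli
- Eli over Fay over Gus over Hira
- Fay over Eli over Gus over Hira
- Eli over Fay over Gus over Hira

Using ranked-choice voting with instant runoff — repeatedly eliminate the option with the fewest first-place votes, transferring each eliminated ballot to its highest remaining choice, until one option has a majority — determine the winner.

Round 1: Gus 2, Eli 2, Fay 1, Hira 0. Hira has the fewest and is eliminated.
Round 2: Gus 2, Eli 2, Fay 1. Fay has the fewest and is eliminated.
Round 3: Eli 3, Gus 2. Eli has a majority.

Eli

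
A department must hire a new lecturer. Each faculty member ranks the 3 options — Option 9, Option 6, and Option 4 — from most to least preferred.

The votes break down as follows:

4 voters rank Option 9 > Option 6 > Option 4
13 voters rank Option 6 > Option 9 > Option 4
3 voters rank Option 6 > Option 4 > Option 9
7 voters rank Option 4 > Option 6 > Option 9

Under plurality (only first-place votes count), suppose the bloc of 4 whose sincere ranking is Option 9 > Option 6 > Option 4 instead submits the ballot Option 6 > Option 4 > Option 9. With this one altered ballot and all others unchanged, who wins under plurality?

First-place totals with the altered ballot: Option 9 0, Option 6 20, Option 4 7.
The winner is unchanged: still Option 6.

Option 6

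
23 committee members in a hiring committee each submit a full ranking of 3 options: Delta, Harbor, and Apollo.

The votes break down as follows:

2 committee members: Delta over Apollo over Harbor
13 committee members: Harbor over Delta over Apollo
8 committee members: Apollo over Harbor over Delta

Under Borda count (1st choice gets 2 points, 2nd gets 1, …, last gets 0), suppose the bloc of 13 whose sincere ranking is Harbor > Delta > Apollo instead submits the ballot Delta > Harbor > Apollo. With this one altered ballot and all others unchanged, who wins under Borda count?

Borda totals with the altered ballot: Delta 30, Harbor 21, Apollo 18.
The switch changes the winner from Harbor to Delta.

Delta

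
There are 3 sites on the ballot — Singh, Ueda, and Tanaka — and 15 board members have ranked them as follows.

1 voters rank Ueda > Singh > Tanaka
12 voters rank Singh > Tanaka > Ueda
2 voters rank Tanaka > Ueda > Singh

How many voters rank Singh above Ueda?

Ballots ranking Singh above Ueda: 12.
Ballots ranking Ueda above Singh: 1+2 = 3.
So 12 of 15 voters prefer Singh to Ueda.

12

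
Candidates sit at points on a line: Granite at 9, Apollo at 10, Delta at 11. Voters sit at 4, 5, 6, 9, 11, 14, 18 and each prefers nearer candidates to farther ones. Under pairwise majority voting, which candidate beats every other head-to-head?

Granite

With single-peaked preferences on a line, the Condorcet winner is the candidate closest to the median voter.
The median voter (position 9) is closest to Granite at 9.
Check: Granite vs Apollo — voters closer to Granite: 4 of 7.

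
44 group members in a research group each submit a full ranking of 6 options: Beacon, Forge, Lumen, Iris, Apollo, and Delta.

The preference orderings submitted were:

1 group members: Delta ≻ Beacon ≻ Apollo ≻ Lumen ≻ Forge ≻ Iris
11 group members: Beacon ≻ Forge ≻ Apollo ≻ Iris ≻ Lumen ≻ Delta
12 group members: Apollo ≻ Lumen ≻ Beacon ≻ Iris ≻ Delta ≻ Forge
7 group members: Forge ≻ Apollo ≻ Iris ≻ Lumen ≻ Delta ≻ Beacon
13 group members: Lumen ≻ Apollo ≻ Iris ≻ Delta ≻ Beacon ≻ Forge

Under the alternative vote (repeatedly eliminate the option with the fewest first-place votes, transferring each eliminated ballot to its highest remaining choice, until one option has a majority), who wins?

Apollo

Round 1: Lumen 13, Apollo 12, Beacon 11, Forge 7, Delta 1, Iris 0. Iris has the fewest and is eliminated.
Round 2: Lumen 13, Apollo 12, Beacon 11, Forge 7, Delta 1. Delta has the fewest and is eliminated.
Round 3: Lumen 13, Beacon 12, Apollo 12, Forge 7. Forge has the fewest and is eliminated.
Round 4: Apollo 19, Lumen 13, Beacon 12. Beacon has the fewest and is eliminated.
Round 5: Apollo 31, Lumen 13. Apollo has a majority.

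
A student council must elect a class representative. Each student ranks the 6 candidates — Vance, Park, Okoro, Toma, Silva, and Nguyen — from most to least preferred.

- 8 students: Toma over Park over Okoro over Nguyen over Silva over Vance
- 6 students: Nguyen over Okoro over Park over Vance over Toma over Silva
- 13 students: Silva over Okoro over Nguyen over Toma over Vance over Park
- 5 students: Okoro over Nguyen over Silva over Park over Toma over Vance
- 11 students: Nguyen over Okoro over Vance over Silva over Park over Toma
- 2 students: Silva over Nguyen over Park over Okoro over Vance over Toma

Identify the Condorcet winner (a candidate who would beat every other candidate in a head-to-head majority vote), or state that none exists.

Head-to-head results (45 voters total):
Vance vs Park: Vance wins 24–21.
Vance vs Okoro: Okoro wins 45–0.
Vance vs Toma: Toma wins 26–19.
Vance vs Silva: Silva wins 28–17.
Vance vs Nguyen: Nguyen wins 45–0.
Park vs Okoro: Okoro wins 35–10.
Park vs Toma: Park wins 24–21.
Park vs Silva: Silva wins 31–14.
Park vs Nguyen: Nguyen wins 37–8.
Okoro vs Toma: Okoro wins 37–8.
Okoro vs Silva: Okoro wins 30–15.
Okoro vs Nguyen: Okoro wins 26–19.
Toma vs Silva: Silva wins 31–14.
Toma vs Nguyen: Nguyen wins 37–8.
Silva vs Nguyen: Nguyen wins 30–15.
Okoro beats each rival — Vance (45–0), Park (35–10), Toma (37–8), Silva (30–15), Nguyen (26–19) — so Okoro is the Condorcet winner.

Okoro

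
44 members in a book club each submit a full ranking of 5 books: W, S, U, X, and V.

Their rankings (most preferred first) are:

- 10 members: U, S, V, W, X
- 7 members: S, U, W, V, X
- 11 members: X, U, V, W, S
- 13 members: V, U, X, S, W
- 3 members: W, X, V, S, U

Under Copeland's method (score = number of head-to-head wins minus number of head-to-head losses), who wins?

Pairwise results:
  W vs S: S wins 30–14.
  W vs U: U wins 41–3.
  W vs X: X wins 24–20.
  W vs V: V wins 34–10.
  S vs U: U wins 34–10.
  S vs X: X wins 27–17.
  S vs V: V wins 27–17.
  U vs X: U wins 30–14.
  U vs V: U wins 28–16.
  X vs V: V wins 30–14.
Copeland scores (wins − losses):
  W: 0 − 4 = -4
  S: 1 − 3 = -2
  U: 4 − 0 = 4
  X: 2 − 2 = 0
  V: 3 − 1 = 2
U has the best Copeland score.

U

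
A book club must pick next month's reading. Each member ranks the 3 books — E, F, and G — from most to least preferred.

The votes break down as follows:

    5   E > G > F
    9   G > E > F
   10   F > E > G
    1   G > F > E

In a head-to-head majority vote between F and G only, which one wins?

Ballots ranking F above G: 10.
Ballots ranking G above F: 5+9+1 = 15.
G wins the head-to-head, 15–10.

G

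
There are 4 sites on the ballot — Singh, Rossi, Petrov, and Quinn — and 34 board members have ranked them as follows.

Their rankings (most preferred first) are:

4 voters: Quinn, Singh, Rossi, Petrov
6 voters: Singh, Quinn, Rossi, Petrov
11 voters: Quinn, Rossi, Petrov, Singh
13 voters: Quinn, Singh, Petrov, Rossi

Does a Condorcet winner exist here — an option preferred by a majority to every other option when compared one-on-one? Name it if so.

Head-to-head results (34 voters total):
Singh vs Rossi: Singh wins 23–11.
Singh vs Petrov: Singh wins 23–11.
Singh vs Quinn: Quinn wins 28–6.
Rossi vs Petrov: Rossi wins 21–13.
Rossi vs Quinn: Quinn wins 34–0.
Petrov vs Quinn: Quinn wins 34–0.
Quinn beats each rival — Singh (28–6), Rossi (34–0), Petrov (34–0) — so Quinn is the Condorcet winner.

Quinn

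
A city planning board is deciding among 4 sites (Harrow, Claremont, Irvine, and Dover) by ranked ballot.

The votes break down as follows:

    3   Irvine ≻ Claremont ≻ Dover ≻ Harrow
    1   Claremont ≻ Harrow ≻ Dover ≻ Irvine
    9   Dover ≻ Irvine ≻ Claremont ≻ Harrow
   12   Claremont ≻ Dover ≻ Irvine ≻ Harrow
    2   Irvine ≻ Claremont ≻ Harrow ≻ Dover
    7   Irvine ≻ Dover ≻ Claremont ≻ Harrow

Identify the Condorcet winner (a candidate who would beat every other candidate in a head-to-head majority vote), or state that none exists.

There is no Condorcet winner

Head-to-head results (34 voters total):
Harrow vs Claremont: Claremont wins 34–0.
Harrow vs Irvine: Irvine wins 33–1.
Harrow vs Dover: Dover wins 31–3.
Claremont vs Irvine: Irvine wins 21–13.
Claremont vs Dover: Claremont wins 18–16.
Irvine vs Dover: Dover wins 22–12.
No candidate beats all others: Claremont beats Dover beats Irvine beats Claremont, a majority cycle.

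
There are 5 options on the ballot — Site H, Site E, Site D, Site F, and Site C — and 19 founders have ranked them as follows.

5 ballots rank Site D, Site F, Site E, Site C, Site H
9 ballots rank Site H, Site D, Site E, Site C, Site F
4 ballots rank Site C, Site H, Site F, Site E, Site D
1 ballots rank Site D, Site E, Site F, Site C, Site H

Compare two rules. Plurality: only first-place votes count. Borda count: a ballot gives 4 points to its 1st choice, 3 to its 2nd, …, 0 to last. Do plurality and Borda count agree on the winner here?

No

Plurality first-place counts: Site H 9, Site E 0, Site D 6, Site F 0, Site C 4 → Site H.
Borda totals: Site H 48, Site E 35, Site D 51, Site F 25, Site C 31 → Site D.
The two rules disagree: plurality picks Site H, Borda picks Site D.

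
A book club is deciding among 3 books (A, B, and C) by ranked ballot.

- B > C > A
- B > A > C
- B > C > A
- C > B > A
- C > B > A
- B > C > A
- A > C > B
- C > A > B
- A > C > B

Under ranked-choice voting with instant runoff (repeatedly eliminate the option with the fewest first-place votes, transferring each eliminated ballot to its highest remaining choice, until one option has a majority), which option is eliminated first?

Round 1: B 4, C 3, A 2. A has the fewest and is eliminated.
Round 2: C 5, B 4. C has a majority.

A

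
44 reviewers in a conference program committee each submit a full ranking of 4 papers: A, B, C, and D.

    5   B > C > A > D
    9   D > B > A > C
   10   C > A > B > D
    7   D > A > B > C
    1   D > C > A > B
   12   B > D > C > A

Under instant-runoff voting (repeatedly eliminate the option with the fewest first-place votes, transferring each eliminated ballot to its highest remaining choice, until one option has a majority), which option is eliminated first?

A

Round 1: B 17, D 17, C 10, A 0. A has the fewest and is eliminated.
Round 2: B 17, D 17, C 10. C has the fewest and is eliminated.
Round 3: B 27, D 17. B has a majority.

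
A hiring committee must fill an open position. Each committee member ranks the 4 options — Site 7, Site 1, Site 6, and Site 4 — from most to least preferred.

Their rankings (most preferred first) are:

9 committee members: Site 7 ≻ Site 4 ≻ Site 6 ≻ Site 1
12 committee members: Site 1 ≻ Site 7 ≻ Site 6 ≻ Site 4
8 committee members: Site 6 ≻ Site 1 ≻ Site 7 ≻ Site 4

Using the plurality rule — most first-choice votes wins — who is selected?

Site 1

First-place vote totals:
  Site 7: 9
  Site 1: 12
  Site 6: 8
  Site 4: 0
Site 1 has the most first-place votes.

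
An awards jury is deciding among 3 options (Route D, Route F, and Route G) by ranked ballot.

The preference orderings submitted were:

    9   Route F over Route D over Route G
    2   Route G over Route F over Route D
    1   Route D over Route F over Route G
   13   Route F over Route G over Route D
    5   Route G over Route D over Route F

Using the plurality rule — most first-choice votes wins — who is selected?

First-place vote totals:
  Route D: 1
  Route F: 22
  Route G: 7
Route F has the most first-place votes.

Route F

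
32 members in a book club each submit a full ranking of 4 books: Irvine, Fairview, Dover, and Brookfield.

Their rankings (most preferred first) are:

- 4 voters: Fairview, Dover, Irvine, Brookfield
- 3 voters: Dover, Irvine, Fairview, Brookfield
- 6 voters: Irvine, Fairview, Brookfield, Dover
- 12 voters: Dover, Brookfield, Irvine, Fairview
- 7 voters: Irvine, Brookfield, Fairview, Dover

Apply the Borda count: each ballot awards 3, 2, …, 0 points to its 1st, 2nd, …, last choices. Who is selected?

Borda scores:
  Irvine: 4·1 + 3·2 + 6·3 + 12·1 + 7·3 = 61
  Fairview: 4·3 + 3·1 + 6·2 + 12·0 + 7·1 = 34
  Dover: 4·2 + 3·3 + 6·0 + 12·3 + 7·0 = 53
  Brookfield: 4·0 + 3·0 + 6·1 + 12·2 + 7·2 = 44
Irvine has the highest total.

Irvine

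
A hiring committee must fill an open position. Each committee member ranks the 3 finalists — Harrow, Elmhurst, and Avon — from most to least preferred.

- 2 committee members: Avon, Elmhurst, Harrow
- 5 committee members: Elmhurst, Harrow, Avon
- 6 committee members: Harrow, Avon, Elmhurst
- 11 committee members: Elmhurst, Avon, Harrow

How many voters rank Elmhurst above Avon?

16

Ballots ranking Elmhurst above Avon: 5+11 = 16.
Ballots ranking Avon above Elmhurst: 2+6 = 8.
So 16 of 24 voters prefer Elmhurst to Avon.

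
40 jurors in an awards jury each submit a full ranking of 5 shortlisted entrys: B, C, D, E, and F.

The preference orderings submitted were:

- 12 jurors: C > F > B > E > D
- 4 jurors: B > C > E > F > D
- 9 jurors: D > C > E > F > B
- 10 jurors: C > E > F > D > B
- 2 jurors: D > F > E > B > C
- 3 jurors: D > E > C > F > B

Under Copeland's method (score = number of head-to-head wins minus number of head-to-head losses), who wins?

Pairwise results:
  B vs C: C wins 34–6.
  B vs D: D wins 24–16.
  B vs E: E wins 24–16.
  B vs F: F wins 36–4.
  C vs D: C wins 26–14.
  C vs E: C wins 35–5.
  C vs F: C wins 38–2.
  D vs E: E wins 26–14.
  D vs F: F wins 26–14.
  E vs F: E wins 26–14.
Copeland scores (wins − losses):
  B: 0 − 4 = -4
  C: 4 − 0 = 4
  D: 1 − 3 = -2
  E: 3 − 1 = 2
  F: 2 − 2 = 0
C has the best Copeland score.

C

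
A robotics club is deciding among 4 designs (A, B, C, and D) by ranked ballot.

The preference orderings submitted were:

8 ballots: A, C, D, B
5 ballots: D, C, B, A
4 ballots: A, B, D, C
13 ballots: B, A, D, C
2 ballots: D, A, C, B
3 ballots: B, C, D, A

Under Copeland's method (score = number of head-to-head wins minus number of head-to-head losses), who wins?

Pairwise results:
  A vs B: B wins 21–14.
  A vs C: A wins 27–8.
  A vs D: A wins 25–10.
  B vs C: B wins 20–15.
  B vs D: B wins 20–15.
  C vs D: D wins 24–11.
Copeland scores (wins − losses):
  A: 2 − 1 = 1
  B: 3 − 0 = 3
  C: 0 − 3 = -3
  D: 1 − 2 = -1
B has the best Copeland score.

B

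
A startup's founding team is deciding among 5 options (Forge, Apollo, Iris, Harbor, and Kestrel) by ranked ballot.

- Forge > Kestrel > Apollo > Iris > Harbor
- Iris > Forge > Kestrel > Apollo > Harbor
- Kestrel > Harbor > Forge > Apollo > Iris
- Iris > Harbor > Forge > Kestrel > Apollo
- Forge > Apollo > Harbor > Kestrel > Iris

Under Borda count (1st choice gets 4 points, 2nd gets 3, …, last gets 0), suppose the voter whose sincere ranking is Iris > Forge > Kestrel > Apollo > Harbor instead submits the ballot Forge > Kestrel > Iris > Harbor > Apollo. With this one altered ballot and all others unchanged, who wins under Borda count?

Borda totals with the altered ballot: Forge 16, Apollo 6, Iris 7, Harbor 9, Kestrel 12.
The winner is unchanged: still Forge.

Forge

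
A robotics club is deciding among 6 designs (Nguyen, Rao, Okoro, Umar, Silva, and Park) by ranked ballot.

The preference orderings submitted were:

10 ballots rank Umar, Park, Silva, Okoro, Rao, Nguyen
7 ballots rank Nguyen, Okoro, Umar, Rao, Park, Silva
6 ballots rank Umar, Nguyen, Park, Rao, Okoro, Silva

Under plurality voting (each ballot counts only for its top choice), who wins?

Umar

First-place vote totals:
  Nguyen: 7
  Rao: 0
  Okoro: 0
  Umar: 16
  Silva: 0
  Park: 0
Umar has the most first-place votes.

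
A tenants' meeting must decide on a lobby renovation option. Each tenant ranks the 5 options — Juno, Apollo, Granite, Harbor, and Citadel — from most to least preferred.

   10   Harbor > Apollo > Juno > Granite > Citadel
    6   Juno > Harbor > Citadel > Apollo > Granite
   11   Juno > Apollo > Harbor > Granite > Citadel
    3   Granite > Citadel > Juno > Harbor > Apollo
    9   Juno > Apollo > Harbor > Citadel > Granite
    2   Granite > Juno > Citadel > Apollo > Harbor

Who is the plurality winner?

First-place vote totals:
  Juno: 26
  Apollo: 0
  Granite: 5
  Harbor: 10
  Citadel: 0
Juno has the most first-place votes.

Juno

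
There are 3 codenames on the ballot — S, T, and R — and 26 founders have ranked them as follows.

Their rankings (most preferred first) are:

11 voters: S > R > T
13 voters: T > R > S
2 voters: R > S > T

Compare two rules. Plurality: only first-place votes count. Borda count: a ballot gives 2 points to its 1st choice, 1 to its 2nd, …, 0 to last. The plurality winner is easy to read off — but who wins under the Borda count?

R

Plurality first-place counts: S 11, T 13, R 2 → T.
Borda totals: S 24, T 26, R 28 → R.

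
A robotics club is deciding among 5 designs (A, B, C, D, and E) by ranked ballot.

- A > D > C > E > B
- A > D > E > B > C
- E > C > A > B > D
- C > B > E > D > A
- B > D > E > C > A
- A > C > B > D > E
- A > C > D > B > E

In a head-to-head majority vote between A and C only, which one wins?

A

Ballots ranking A above C: 4.
Ballots ranking C above A: 3.
A wins the head-to-head, 4–3.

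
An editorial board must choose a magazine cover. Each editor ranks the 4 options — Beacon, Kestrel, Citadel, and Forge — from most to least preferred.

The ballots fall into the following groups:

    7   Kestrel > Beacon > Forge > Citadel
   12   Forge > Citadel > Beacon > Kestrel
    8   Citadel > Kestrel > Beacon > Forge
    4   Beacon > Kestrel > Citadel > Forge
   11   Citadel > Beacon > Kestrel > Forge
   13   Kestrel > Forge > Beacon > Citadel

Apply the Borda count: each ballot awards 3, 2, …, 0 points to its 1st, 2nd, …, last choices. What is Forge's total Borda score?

Borda scores:
  Beacon: 7·2 + 12·1 + 8·1 + 4·3 + 11·2 + 13·1 = 81
  Kestrel: 7·3 + 12·0 + 8·2 + 4·2 + 11·1 + 13·3 = 95
  Citadel: 7·0 + 12·2 + 8·3 + 4·1 + 11·3 + 13·0 = 85
  Forge: 7·1 + 12·3 + 8·0 + 4·0 + 11·0 + 13·2 = 69

69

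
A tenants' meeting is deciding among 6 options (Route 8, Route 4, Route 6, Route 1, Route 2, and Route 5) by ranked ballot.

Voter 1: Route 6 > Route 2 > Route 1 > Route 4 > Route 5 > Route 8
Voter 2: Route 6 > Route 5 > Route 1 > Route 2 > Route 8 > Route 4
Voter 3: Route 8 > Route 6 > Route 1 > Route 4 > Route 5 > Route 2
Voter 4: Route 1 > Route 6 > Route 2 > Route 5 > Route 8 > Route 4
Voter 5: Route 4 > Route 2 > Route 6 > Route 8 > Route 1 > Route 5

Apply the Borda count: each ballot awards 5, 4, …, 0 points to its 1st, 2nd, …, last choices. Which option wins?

Route 6

Borda scores:
  Route 8: 0 + 1 + 5 + 1 + 2 = 9
  Route 4: 2 + 0 + 2 + 0 + 5 = 9
  Route 6: 5 + 5 + 4 + 4 + 3 = 21
  Route 1: 3 + 3 + 3 + 5 + 1 = 15
  Route 2: 4 + 2 + 0 + 3 + 4 = 13
  Route 5: 1 + 4 + 1 + 2 + 0 = 8
Route 6 has the highest total.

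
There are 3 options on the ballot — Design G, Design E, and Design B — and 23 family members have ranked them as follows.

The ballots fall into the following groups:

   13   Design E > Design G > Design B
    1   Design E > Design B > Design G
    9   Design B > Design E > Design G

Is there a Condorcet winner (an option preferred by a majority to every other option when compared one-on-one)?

Yes

Head-to-head results (23 voters total):
Design G vs Design E: Design E wins 23–0.
Design G vs Design B: Design G wins 13–10.
Design E vs Design B: Design E wins 14–9.
Design E beats each rival — Design G (23–0), Design B (14–9) — so Design E is the Condorcet winner.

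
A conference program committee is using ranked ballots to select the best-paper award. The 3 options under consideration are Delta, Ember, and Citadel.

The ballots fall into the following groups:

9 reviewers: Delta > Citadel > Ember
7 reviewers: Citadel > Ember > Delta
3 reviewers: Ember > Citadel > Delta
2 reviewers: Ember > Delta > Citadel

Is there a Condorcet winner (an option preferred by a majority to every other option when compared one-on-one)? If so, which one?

Head-to-head results (21 voters total):
Delta vs Ember: Ember wins 12–9.
Delta vs Citadel: Delta wins 11–10.
Ember vs Citadel: Citadel wins 16–5.
No candidate beats all others: Delta beats Citadel beats Ember beats Delta, a majority cycle.

There is no Condorcet winner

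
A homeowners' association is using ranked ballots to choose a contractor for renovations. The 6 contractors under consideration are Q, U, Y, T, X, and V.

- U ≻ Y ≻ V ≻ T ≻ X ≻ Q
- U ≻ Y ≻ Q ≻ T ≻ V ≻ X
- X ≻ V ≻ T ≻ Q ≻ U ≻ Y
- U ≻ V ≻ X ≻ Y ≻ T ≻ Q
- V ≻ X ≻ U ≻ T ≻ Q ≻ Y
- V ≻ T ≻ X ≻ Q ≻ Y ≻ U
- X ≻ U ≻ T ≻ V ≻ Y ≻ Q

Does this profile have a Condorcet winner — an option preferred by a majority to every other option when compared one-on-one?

No

Head-to-head results (7 voters total):
Q vs U: U wins 5–2.
Q vs Y: Y wins 4–3.
Q vs T: T wins 6–1.
Q vs X: X wins 6–1.
Q vs V: V wins 6–1.
U vs Y: U wins 6–1.
U vs T: U wins 5–2.
U vs X: X wins 4–3.
U vs V: U wins 4–3.
Y vs T: T wins 4–3.
Y vs X: X wins 5–2.
Y vs V: V wins 5–2.
T vs X: X wins 4–3.
T vs V: V wins 5–2.
X vs V: V wins 5–2.
No candidate beats all others: U beats V beats X beats U, a majority cycle.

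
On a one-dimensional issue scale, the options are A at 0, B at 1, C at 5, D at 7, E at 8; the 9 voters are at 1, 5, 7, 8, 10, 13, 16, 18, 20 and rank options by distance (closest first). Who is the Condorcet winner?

With single-peaked preferences on a line, the Condorcet winner is the candidate closest to the median voter.
The median voter (position 10) is closest to E at 8.
Check: E vs B — voters closer to E: 8 of 9.

E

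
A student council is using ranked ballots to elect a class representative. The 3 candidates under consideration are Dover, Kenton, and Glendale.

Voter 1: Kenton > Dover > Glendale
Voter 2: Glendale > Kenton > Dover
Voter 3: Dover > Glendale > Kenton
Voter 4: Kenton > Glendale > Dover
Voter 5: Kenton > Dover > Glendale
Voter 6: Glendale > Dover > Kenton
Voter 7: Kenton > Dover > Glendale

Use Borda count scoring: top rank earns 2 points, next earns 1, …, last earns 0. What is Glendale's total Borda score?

Borda scores:
  Dover: 1 + 0 + 2 + 0 + 1 + 1 + 1 = 6
  Kenton: 2 + 1 + 0 + 2 + 2 + 0 + 2 = 9
  Glendale: 0 + 2 + 1 + 1 + 0 + 2 + 0 = 6

6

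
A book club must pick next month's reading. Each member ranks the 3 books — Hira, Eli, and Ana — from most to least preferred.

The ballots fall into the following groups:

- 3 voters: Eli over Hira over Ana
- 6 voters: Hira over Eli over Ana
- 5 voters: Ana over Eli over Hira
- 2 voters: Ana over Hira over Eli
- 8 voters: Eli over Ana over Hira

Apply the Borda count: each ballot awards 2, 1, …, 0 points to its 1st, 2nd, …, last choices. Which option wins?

Borda scores:
  Hira: 3·1 + 6·2 + 5·0 + 2·1 + 8·0 = 17
  Eli: 3·2 + 6·1 + 5·1 + 2·0 + 8·2 = 33
  Ana: 3·0 + 6·0 + 5·2 + 2·2 + 8·1 = 22
Eli has the highest total.

Eli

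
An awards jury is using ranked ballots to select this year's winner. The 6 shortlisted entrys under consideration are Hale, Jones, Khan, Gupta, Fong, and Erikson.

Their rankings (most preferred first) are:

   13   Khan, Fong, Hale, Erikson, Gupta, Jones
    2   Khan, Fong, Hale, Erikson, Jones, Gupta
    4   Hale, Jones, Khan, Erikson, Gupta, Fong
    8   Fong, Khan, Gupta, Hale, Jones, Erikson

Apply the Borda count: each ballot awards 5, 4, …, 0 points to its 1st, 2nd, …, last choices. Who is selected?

Khan

Borda scores:
  Hale: 13·3 + 2·3 + 4·5 + 8·2 = 81
  Jones: 13·0 + 2·1 + 4·4 + 8·1 = 26
  Khan: 13·5 + 2·5 + 4·3 + 8·4 = 119
  Gupta: 13·1 + 2·0 + 4·1 + 8·3 = 41
  Fong: 13·4 + 2·4 + 4·0 + 8·5 = 100
  Erikson: 13·2 + 2·2 + 4·2 + 8·0 = 38
Khan has the highest total.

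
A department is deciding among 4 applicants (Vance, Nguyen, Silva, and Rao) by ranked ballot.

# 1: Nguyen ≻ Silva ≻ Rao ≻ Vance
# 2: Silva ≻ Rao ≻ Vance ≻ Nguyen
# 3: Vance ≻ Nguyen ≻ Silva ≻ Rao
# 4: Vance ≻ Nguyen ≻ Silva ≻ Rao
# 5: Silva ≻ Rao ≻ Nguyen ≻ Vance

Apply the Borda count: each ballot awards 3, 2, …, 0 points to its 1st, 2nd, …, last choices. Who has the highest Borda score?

Borda scores:
  Vance: 0 + 1 + 3 + 3 + 0 = 7
  Nguyen: 3 + 0 + 2 + 2 + 1 = 8
  Silva: 2 + 3 + 1 + 1 + 3 = 10
  Rao: 1 + 2 + 0 + 0 + 2 = 5
Silva has the highest total.

Silva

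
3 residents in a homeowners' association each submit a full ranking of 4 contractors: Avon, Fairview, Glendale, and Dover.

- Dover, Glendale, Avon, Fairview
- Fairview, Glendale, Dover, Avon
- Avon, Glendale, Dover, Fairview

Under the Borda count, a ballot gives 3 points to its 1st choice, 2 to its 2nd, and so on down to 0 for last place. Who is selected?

Borda scores:
  Avon: 1 + 0 + 3 = 4
  Fairview: 0 + 3 + 0 = 3
  Glendale: 2 + 2 + 2 = 6
  Dover: 3 + 1 + 1 = 5
Glendale has the highest total.

Glendale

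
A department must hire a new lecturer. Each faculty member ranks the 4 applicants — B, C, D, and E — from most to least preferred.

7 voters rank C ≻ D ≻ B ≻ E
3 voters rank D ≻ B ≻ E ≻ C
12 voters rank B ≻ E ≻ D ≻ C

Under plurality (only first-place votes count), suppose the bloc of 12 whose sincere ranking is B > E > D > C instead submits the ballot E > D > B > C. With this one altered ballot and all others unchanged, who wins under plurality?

E

First-place totals with the altered ballot: B 0, C 7, D 3, E 12.
The switch changes the winner from B to E.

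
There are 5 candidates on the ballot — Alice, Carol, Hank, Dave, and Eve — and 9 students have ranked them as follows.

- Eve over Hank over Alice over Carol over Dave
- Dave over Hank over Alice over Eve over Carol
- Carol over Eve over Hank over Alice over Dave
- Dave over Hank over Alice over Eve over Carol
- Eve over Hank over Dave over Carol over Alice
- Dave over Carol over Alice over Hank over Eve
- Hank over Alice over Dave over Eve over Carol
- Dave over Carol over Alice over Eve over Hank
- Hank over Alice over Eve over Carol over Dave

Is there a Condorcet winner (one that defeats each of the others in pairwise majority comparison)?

Head-to-head results (9 voters total):
Alice vs Carol: Alice wins 5–4.
Alice vs Hank: Hank wins 7–2.
Alice vs Dave: Dave wins 5–4.
Alice vs Eve: Alice wins 6–3.
Carol vs Hank: Hank wins 6–3.
Carol vs Dave: Dave wins 6–3.
Carol vs Eve: Eve wins 6–3.
Hank vs Dave: Hank wins 5–4.
Hank vs Eve: Hank wins 5–4.
Dave vs Eve: Dave wins 5–4.
Hank beats each rival — Alice (7–2), Carol (6–3), Dave (5–4), Eve (5–4) — so Hank is the Condorcet winner.

Yes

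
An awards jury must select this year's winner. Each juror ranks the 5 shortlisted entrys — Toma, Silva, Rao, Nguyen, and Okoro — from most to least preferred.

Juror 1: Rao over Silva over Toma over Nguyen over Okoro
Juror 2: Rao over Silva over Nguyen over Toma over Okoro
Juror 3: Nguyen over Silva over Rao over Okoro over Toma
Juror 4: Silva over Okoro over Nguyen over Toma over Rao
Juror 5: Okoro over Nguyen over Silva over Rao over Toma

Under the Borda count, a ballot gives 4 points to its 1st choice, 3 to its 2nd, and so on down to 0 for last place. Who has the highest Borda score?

Borda scores:
  Toma: 2 + 1 + 0 + 1 + 0 = 4
  Silva: 3 + 3 + 3 + 4 + 2 = 15
  Rao: 4 + 4 + 2 + 0 + 1 = 11
  Nguyen: 1 + 2 + 4 + 2 + 3 = 12
  Okoro: 0 + 0 + 1 + 3 + 4 = 8
Silva has the highest total.

Silva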